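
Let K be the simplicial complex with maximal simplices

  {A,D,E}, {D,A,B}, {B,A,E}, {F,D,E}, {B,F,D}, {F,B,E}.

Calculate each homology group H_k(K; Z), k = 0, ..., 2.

Order the vertices as A < B < D < E < F. Listing each simplex with vertices in this order, K has dimension 2 with simplices:

  0-simplices (5): A, B, D, E, F
  1-simplices (9): AB, AD, AE, BD, BE, BF, DE, DF, EF
  2-simplices (6): ABD, ABE, ADE, BDF, BEF, DEF

Hence C_0 ≅ Z^5, C_1 ≅ Z^9, C_2 ≅ Z^6.

Boundary ∂_1: C_1 → C_0 is given by ∂[p,q] = [q] − [p]. For instance
  ∂AD = D − A.
As a 5×9 matrix over Z this has rank 4, with invariant factors (1,1,1,1).

Boundary ∂_2: C_2 → C_1 acts by ∂[p,q,r] = [q,r] − [p,r] + [p,q]. For instance
  ∂ABE = BE − AE + AB,
  ∂DEF = EF − DF + DE.
This gives a 9×6 integer matrix of rank 5; reducing to Smith normal form yields diagonal entries (1,1,1,1,1).

Reading off H_k = ker ∂_k / im ∂_{k+1}:

  H_0: rank C_0 − rank ∂_1 = 5 − 4 = 1, and the invariant factors of ∂_1 are all 1, so H_0 ≅ Z.
  H_1: rank ker ∂_1 − rank ∂_2 = (9 − 4) − 5 = 0, and the invariant factors of ∂_2 are all 1, so H_1 ≅ 0.
  H_2: rank ker ∂_2 − rank ∂_3 = (6 − 5) − 0 = 1, and there is no ∂_3, so H_2 ≅ Z.

H_0 ≅ Z,  H_1 = 0,  H_2 ≅ Z.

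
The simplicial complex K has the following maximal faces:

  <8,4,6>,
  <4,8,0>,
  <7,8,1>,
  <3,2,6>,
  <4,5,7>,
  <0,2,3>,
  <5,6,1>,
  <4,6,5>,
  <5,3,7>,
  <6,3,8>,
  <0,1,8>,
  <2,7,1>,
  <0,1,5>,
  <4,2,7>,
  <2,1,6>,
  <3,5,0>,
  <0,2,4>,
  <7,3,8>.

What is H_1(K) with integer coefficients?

Take the total order 0 < 1 < 2 < 3 < 4 < 5 < 6 < 7 < 8 on the vertex set. Then K (dimension 2) consists of the simplices:

  0-simplices (9): [0], [1], [2], [3], [4], [5], [6], [7], [8]
  1-simplices (27): (27 of them)
  2-simplices (18): [0,1,5], [0,1,8], [0,2,3], [0,2,4], [0,3,5], [0,4,8], [1,2,6], [1,2,7], [1,5,6], [1,7,8], [2,3,6], [2,4,7], [3,5,7], [3,6,8], [3,7,8], [4,5,6], [4,5,7], [4,6,8]

so the chain groups are C_0 ≅ Z^9, C_1 ≅ Z^27, C_2 ≅ Z^18.

∂_1: C_1 → C_0 sends each edge [p,q] (with p < q) to q − p. For instance
  ∂[5,6] = [6] − [5].
As a 9×27 matrix over Z this has rank 8, with invariant factors (1,1,1,1,1,1,1,1).

∂_2: C_2 → C_1 sends each 2-simplex [p,q,r] to [q,r] − [p,r] + [p,q]. For instance
  ∂[2,3,6] = [3,6] − [2,6] + [2,3],
  ∂[3,7,8] = [7,8] − [3,8] + [3,7].
As a 27×18 matrix over Z this has rank 17, with invariant factors (1,1,1,1,1,1,1,1,1,1,1,1,1,1,1,1,1).

Reading off H_k = ker ∂_k / im ∂_{k+1}:

  H_1: rank ker ∂_1 − rank ∂_2 = (27 − 8) − 17 = 2, and the invariant factors of ∂_2 are all 1, so H_1 ≅ Z^2.

H_1 = Z^2.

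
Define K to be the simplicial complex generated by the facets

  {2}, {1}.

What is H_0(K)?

We work with the vertex ordering 1 < 2. The simplices of K, each written with vertices in increasing order, are:

  0-simplices (2): [1], [2]

giving chain groups C_0 ≅ Z^2.

Computing H_k = (kernel of ∂_k) / (image of ∂_{k+1}):

  H_0: rank C_0 − rank ∂_1 = 2 − 0 = 2, and there is no ∂_1, so H_0 ≅ Z^2.

H_0 ≅ Z^2.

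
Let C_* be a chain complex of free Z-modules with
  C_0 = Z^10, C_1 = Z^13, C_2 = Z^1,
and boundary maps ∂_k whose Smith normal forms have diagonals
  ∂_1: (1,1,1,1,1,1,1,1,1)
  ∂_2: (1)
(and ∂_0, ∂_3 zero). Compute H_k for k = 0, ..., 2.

H_0: b_0 = 10 − 0 − 9 = 1; torsion from ∂_1 factors > 1: none. So H_0 = Z.
H_1: b_1 = 13 − 9 − 1 = 3; torsion from ∂_2 factors > 1: none. So H_1 = Z^3.
H_2: b_2 = 1 − 1 − 0 = 0; torsion from ∂_3 factors > 1: none. So H_2 = 0.

H_0 = Z,  H_1 = Z^3,  H_2 = 0.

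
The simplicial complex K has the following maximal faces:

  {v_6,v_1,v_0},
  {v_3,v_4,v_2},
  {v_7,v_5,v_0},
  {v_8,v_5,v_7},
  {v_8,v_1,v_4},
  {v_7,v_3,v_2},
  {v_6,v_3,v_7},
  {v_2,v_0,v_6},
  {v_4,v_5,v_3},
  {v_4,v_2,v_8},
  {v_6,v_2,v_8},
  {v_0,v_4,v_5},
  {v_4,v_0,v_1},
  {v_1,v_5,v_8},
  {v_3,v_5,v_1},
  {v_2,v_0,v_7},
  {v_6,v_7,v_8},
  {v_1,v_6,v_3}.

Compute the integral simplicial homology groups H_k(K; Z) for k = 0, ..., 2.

H_0 ≅ Z,  H_1 ≅ Z × Z/2,  H_2 = 0.

K has 9 vertices, 27 edges, 18 triangles.
rank ∂_0 = 0, rank ∂_1 = 8 ⇒ b_0 = 9 − 0 − 8 = 1; all invariant factors of ∂_1 are 1 so no torsion. So H_0 ≅ Z.
rank ∂_1 = 8, rank ∂_2 = 18 ⇒ b_1 = 27 − 8 − 18 = 1; ∂_2 has invariant factor(s) [2] giving torsion. So H_1 ≅ Z × Z/2.
rank ∂_2 = 18, rank ∂_3 = 0 ⇒ b_2 = 18 − 18 − 0 = 0. So H_2 ≅ 0.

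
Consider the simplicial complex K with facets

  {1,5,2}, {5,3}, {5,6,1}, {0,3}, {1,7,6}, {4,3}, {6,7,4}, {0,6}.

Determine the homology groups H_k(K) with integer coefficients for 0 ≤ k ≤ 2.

H_0 ≅ Z,  H_1 ≅ Z^2,  H_2 = 0.

We work with the vertex ordering 0 < 1 < 2 < 3 < 4 < 5 < 6 < 7. The simplices of K, each written with vertices in increasing order, are:

  0-simplices (8): [0], [1], [2], [3], [4], [5], [6], [7]
  1-simplices (13): [0,3], [0,6], [1,2], [1,5], [1,6], [1,7], [2,5], [3,4], [3,5], [4,6], [4,7], [5,6], [6,7]
  2-simplices (4): [1,2,5], [1,5,6], [1,6,7], [4,6,7]

giving chain groups C_0 ≅ Z^8, C_1 ≅ Z^13, C_2 ≅ Z^4.

Boundary ∂_1: C_1 → C_0 maps an edge to its endpoints' difference, ∂[p,q] = q − p. For instance
  ∂[5,6] = [6] − [5].
The 8×13 boundary matrix has rank 7 and Smith normal form diag(1,1,1,1,1,1,1).

Boundary ∂_2: C_2 → C_1 sends each 2-simplex [p,q,r] to [q,r] − [p,r] + [p,q]. For instance
  ∂[4,6,7] = [6,7] − [4,7] + [4,6],
  ∂[1,6,7] = [6,7] − [1,7] + [1,6].
The 13×4 boundary matrix has rank 4 and Smith normal form diag(1,1,1,1).

Now H_k = ker ∂_k / im ∂_{k+1}, so:

  H_0: rank C_0 − rank ∂_1 = 8 − 7 = 1, and the invariant factors of ∂_1 are all 1, so H_0 ≅ Z.
  H_1: rank ker ∂_1 − rank ∂_2 = (13 − 7) − 4 = 2, and the invariant factors of ∂_2 are all 1, so H_1 ≅ Z^2.
  H_2: rank ker ∂_2 − rank ∂_3 = (4 − 4) − 0 = 0, and there is no ∂_3, so H_2 ≅ 0.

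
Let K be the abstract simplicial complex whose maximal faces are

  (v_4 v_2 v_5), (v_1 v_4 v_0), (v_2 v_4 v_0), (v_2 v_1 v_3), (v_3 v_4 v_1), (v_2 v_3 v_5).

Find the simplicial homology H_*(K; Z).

Order the vertices as v_0 < v_1 < v_2 < v_3 < v_4 < v_5. Listing each simplex with vertices in this order, K has dimension 2 with simplices:

  0-simplices (6): [v_0], [v_1], [v_2], [v_3], [v_4], [v_5]
  1-simplices (12): [v_0,v_1], [v_0,v_2], [v_0,v_4], [v_1,v_2], [v_1,v_3], [v_1,v_4], [v_2,v_3], [v_2,v_4], [v_2,v_5], [v_3,v_4], [v_3,v_5], [v_4,v_5]
  2-simplices (6): [v_0,v_1,v_4], [v_0,v_2,v_4], [v_1,v_2,v_3], [v_1,v_3,v_4], [v_2,v_3,v_5], [v_2,v_4,v_5]

so the chain groups are C_0 ≅ Z^6, C_1 ≅ Z^12, C_2 ≅ Z^6.

∂_1: C_1 → C_0 maps an edge to its endpoints' difference, ∂[p,q] = q − p. For instance
  ∂[v_0,v_1] = [v_1] − [v_0].
As a 6×12 matrix over Z this has rank 5, with invariant factors (1,1,1,1,1).

∂_2: C_2 → C_1 sends each 2-simplex [p,q,r] to [q,r] − [p,r] + [p,q]. For instance
  ∂[v_0,v_2,v_4] = [v_2,v_4] − [v_0,v_4] + [v_0,v_2],
  ∂[v_1,v_3,v_4] = [v_3,v_4] − [v_1,v_4] + [v_1,v_3].
As a 12×6 matrix over Z this has rank 6, with invariant factors (1,1,1,1,1,1).

Reading off H_k = ker ∂_k / im ∂_{k+1}:

  H_0: rank C_0 − rank ∂_1 = 6 − 5 = 1, and the invariant factors of ∂_1 are all 1, so H_0 ≅ Z.
  H_1: rank ker ∂_1 − rank ∂_2 = (12 − 5) − 6 = 1, and the invariant factors of ∂_2 are all 1, so H_1 ≅ Z.
  H_2: rank ker ∂_2 − rank ∂_3 = (6 − 6) − 0 = 0, and there is no ∂_3, so H_2 ≅ 0.

H_0 = Z,  H_1 = Z,  H_2 = 0.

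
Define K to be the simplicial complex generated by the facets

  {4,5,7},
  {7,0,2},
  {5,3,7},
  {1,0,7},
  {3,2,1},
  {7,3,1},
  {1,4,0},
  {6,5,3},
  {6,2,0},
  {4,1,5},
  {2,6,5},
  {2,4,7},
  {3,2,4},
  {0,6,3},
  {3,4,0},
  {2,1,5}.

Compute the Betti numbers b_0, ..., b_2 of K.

b_0 = 1, b_1 = 2, b_2 = 1.

Fix the vertex order 0 < 1 < 2 < 3 < 4 < 5 < 6 < 7 and write every simplex with vertices in increasing order. Then dim K = 2 and the simplices of K are:

  0-simplices (8): [0], [1], [2], [3], [4], [5], [6], [7]
  1-simplices (24): (24 of them)
  2-simplices (16): [0,1,4], [0,1,7], [0,2,6], [0,2,7], [0,3,4], [0,3,6], [1,2,3], [1,2,5], [1,3,7], [1,4,5], [2,3,4], [2,4,7], [2,5,6], [3,5,6], [3,5,7], [4,5,7]

Hence C_0 ≅ Z^8, C_1 ≅ Z^24, C_2 ≅ Z^16.

Boundary ∂_1: C_1 → C_0 is given by ∂[p,q] = [q] − [p]. For instance
  ∂[1,4] = [4] − [1].
The 8×24 boundary matrix has rank 7 and Smith normal form diag(1,1,1,1,1,1,1).

∂_2: C_2 → C_1 acts by ∂[p,q,r] = [q,r] − [p,r] + [p,q]. For instance
  ∂[3,5,7] = [5,7] − [3,7] + [3,5],
  ∂[3,5,6] = [5,6] − [3,6] + [3,5].
The 24×16 boundary matrix has rank 15 and Smith normal form diag(1,1,1,1,1,1,1,1,1,1,1,1,1,1,1).

Computing H_k = (kernel of ∂_k) / (image of ∂_{k+1}):

  H_0: rank C_0 − rank ∂_1 = 8 − 7 = 1, and the invariant factors of ∂_1 are all 1, so H_0 ≅ Z.
  H_1: rank ker ∂_1 − rank ∂_2 = (24 − 7) − 15 = 2, and the invariant factors of ∂_2 are all 1, so H_1 ≅ Z^2.
  H_2: rank ker ∂_2 − rank ∂_3 = (16 − 15) − 0 = 1, and there is no ∂_3, so H_2 ≅ Z.

(K is a triangulation of the torus T^2.)

Hence the Betti numbers are b_0 = 1, b_1 = 2, b_2 = 1.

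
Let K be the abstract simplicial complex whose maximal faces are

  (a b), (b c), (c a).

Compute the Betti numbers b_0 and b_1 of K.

Take the total order a < b < c on the vertex set. Then K (dimension 1) consists of the simplices:

  0-simplices (3): a, b, c
  1-simplices (3): ab, ac, bc

so the chain groups are C_0 ≅ Z^3, C_1 ≅ Z^3.

∂_1: C_1 → C_0 is given by ∂[p,q] = [q] − [p]. For instance
  ∂ac = c − a.
The 3×3 boundary matrix has rank 2 and Smith normal form diag(1,1).

Reading off H_k = ker ∂_k / im ∂_{k+1}:

  H_0: rank C_0 − rank ∂_1 = 3 − 2 = 1, and the invariant factors of ∂_1 are all 1, so H_0 = Z.
  H_1: rank ker ∂_1 − rank ∂_2 = (3 − 2) − 0 = 1, and there is no ∂_2, so H_1 = Z.

Hence the Betti numbers are b_0 = 1, b_1 = 1.

b_0 = 1, b_1 = 1.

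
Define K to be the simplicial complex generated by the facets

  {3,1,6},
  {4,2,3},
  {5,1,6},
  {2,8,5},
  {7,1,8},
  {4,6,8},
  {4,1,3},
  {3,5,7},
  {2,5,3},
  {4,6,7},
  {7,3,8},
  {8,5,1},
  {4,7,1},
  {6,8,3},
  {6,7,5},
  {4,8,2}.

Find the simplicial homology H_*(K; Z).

K has 8 vertices, 24 edges, 16 triangles.
rank ∂_0 = 0, rank ∂_1 = 7 ⇒ b_0 = 8 − 0 − 7 = 1; all invariant factors of ∂_1 are 1 so no torsion. So H_0 = Z.
rank ∂_1 = 7, rank ∂_2 = 15 ⇒ b_1 = 24 − 7 − 15 = 2; all invariant factors of ∂_2 are 1 so no torsion. So H_1 = Z^2.
rank ∂_2 = 15, rank ∂_3 = 0 ⇒ b_2 = 16 − 15 − 0 = 1. So H_2 = Z.

H_0 = Z,  H_1 = Z^2,  H_2 = Z.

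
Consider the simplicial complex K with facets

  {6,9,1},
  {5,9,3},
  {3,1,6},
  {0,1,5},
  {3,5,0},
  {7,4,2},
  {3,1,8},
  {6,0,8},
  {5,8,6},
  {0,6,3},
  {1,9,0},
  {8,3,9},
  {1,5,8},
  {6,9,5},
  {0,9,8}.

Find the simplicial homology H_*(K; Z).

Take the total order 0 < 1 < 2 < 3 < 4 < 5 < 6 < 7 < 8 < 9 on the vertex set. Then K (dimension 2) consists of the simplices:

  0-simplices (10): [0], [1], [2], [3], [4], [5], [6], [7], [8], [9]
  1-simplices (24): (24 of them)
  2-simplices (15): [0,1,5], [0,1,9], [0,3,5], [0,3,6], [0,6,8], [0,8,9], [1,3,6], [1,3,8], [1,5,8], [1,6,9], [2,4,7], [3,5,9], [3,8,9], [5,6,8], [5,6,9]

giving chain groups C_0 ≅ Z^10, C_1 ≅ Z^24, C_2 ≅ Z^15.

∂_1: C_1 → C_0 is given by ∂[p,q] = [q] − [p]. For instance
  ∂[0,5] = [5] − [0].
The resulting 10×24 matrix has rank 8, and its Smith normal form has invariant factors (1,1,1,1,1,1,1,1).

∂_2: C_2 → C_1 acts by ∂[p,q,r] = [q,r] − [p,r] + [p,q]. For instance
  ∂[1,6,9] = [6,9] − [1,9] + [1,6],
  ∂[1,3,8] = [3,8] − [1,8] + [1,3].
This gives a 24×15 integer matrix of rank 14; reducing to Smith normal form yields diagonal entries (1,1,1,1,1,1,1,1,1,1,1,1,1,1).

From H_k ≅ ker(∂_k) / im(∂_{k+1}) we obtain:

  H_0: rank C_0 − rank ∂_1 = 10 − 8 = 2, and the invariant factors of ∂_1 are all 1, so H_0 ≅ Z^2.
  H_1: rank ker ∂_1 − rank ∂_2 = (24 − 8) − 14 = 2, and the invariant factors of ∂_2 are all 1, so H_1 ≅ Z^2.
  H_2: rank ker ∂_2 − rank ∂_3 = (15 − 14) − 0 = 1, and there is no ∂_3, so H_2 ≅ Z.

As a check, the Euler characteristic is 10 − 24 + 15 = 1, which agrees with 2 − 2 + 1 = 1.

H_0 ≅ Z^2,  H_1 ≅ Z^2,  H_2 ≅ Z.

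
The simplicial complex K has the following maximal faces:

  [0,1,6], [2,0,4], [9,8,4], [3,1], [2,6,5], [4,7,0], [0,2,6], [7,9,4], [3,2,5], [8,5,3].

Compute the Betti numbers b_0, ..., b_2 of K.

We work with the vertex ordering 0 < 1 < 2 < 3 < 4 < 5 < 6 < 7 < 8 < 9. The simplices of K, each written with vertices in increasing order, are:

  0-simplices (10): [0], [1], [2], [3], [4], [5], [6], [7], [8], [9]
  1-simplices (20): [0,1], [0,2], [0,4], [0,6], [0,7], [1,3], [1,6], [2,3], [2,4], [2,5], [2,6], [3,5], [3,8], [4,7], [4,8], [4,9], [5,6], [5,8], [7,9], [8,9]
  2-simplices (9): [0,1,6], [0,2,4], [0,2,6], [0,4,7], [2,3,5], [2,5,6], [3,5,8], [4,7,9], [4,8,9]

giving chain groups C_0 ≅ Z^10, C_1 ≅ Z^20, C_2 ≅ Z^9.

∂_1: C_1 → C_0 is given by ∂[p,q] = [q] − [p]. For instance
  ∂[4,7] = [7] − [4].
As a 10×20 matrix over Z this has rank 9, with invariant factors (1,1,1,1,1,1,1,1,1).

∂_2: C_2 → C_1 acts by ∂[p,q,r] = [q,r] − [p,r] + [p,q]. For instance
  ∂[0,4,7] = [4,7] − [0,7] + [0,4],
  ∂[4,7,9] = [7,9] − [4,9] + [4,7].
This gives a 20×9 integer matrix of rank 9; reducing to Smith normal form yields diagonal entries (1,1,1,1,1,1,1,1,1).

Computing H_k = (kernel of ∂_k) / (image of ∂_{k+1}):

  H_0: rank C_0 − rank ∂_1 = 10 − 9 = 1, and the invariant factors of ∂_1 are all 1, so H_0 ≅ Z.
  H_1: rank ker ∂_1 − rank ∂_2 = (20 − 9) − 9 = 2, and the invariant factors of ∂_2 are all 1, so H_1 ≅ Z^2.
  H_2: rank ker ∂_2 − rank ∂_3 = (9 − 9) − 0 = 0, and there is no ∂_3, so H_2 ≅ 0.

Hence the Betti numbers are b_0 = 1, b_1 = 2, b_2 = 0.

b_0 = 1, b_1 = 2, b_2 = 0.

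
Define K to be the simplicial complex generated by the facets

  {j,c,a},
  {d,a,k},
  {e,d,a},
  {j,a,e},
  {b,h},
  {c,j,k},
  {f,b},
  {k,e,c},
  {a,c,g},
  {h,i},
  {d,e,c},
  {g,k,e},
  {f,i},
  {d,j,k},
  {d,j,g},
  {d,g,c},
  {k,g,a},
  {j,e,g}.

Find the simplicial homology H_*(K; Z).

Fix the vertex order a < b < c < d < e < f < g < h < i < j < k and write every simplex with vertices in increasing order. Then dim K = 2 and the simplices of K are:

  0-simplices (11): a, b, c, d, e, f, g, h, i, j, k
  1-simplices (25): ac, ad, ae, ag, aj, ak, bf, bh, cd, ce, cg, cj, ck, de, dg, dj, dk, eg, ej, ek, fi, gj, gk, hi, jk
  2-simplices (14): acg, acj, ade, adk, aej, agk, cde, cdg, cek, cjk, dgj, djk, egj, egk

so the chain groups are C_0 ≅ Z^11, C_1 ≅ Z^25, C_2 ≅ Z^14.

Boundary ∂_1: C_1 → C_0 is given by ∂[p,q] = [q] − [p]. For instance
  ∂dj = j − d.
The 11×25 boundary matrix has rank 9 and Smith normal form diag(1,1,1,1,1,1,1,1,1).

Boundary ∂_2: C_2 → C_1 maps a triangle to the signed sum of its edges. For instance
  ∂acg = cg − ag + ac,
  ∂dgj = gj − dj + dg.
The 25×14 boundary matrix has rank 13 and Smith normal form diag(1,1,1,1,1,1,1,1,1,1,1,1,1).

Now H_k = ker ∂_k / im ∂_{k+1}, so:

  H_0: rank C_0 − rank ∂_1 = 11 − 9 = 2, and the invariant factors of ∂_1 are all 1, so H_0 ≅ Z^2.
  H_1: rank ker ∂_1 − rank ∂_2 = (25 − 9) − 13 = 3, and the invariant factors of ∂_2 are all 1, so H_1 ≅ Z^3.
  H_2: rank ker ∂_2 − rank ∂_3 = (14 − 13) − 0 = 1, and there is no ∂_3, so H_2 ≅ Z.

(K is a triangulation of the disjoint union of the torus T^2 and the circle S^1.)

H_0 ≅ Z^2,  H_1 ≅ Z^3,  H_2 ≅ Z.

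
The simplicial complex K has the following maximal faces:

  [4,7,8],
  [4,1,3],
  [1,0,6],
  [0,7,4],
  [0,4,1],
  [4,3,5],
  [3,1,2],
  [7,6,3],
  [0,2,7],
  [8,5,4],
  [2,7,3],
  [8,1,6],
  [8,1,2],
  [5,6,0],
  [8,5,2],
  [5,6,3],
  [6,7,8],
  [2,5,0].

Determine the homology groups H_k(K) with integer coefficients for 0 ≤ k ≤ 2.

H_0 = Z,  H_1 = Z^2,  H_2 = Z.

We work with the vertex ordering 0 < 1 < 2 < 3 < 4 < 5 < 6 < 7 < 8. The simplices of K, each written with vertices in increasing order, are:

  0-simplices (9): [0], [1], [2], [3], [4], [5], [6], [7], [8]
  1-simplices (27): (27 of them)
  2-simplices (18): [0,1,4], [0,1,6], [0,2,5], [0,2,7], [0,4,7], [0,5,6], [1,2,3], [1,2,8], [1,3,4], [1,6,8], [2,3,7], [2,5,8], [3,4,5], [3,5,6], [3,6,7], [4,5,8], [4,7,8], [6,7,8]

giving chain groups C_0 ≅ Z^9, C_1 ≅ Z^27, C_2 ≅ Z^18.

Boundary ∂_1: C_1 → C_0 maps an edge to its endpoints' difference, ∂[p,q] = q − p. For instance
  ∂[0,1] = [1] − [0].
This gives a 9×27 integer matrix of rank 8; reducing to Smith normal form yields diagonal entries (1,1,1,1,1,1,1,1).

The boundary map ∂_2: C_2 → C_1 maps a triangle to the signed sum of its edges. For instance
  ∂[1,2,3] = [2,3] − [1,3] + [1,2],
  ∂[0,5,6] = [5,6] − [0,6] + [0,5].
The 27×18 boundary matrix has rank 17 and Smith normal form diag(1,1,1,1,1,1,1,1,1,1,1,1,1,1,1,1,1).

Reading off H_k = ker ∂_k / im ∂_{k+1}:

  H_0: rank C_0 − rank ∂_1 = 9 − 8 = 1, and the invariant factors of ∂_1 are all 1, so H_0 = Z.
  H_1: rank ker ∂_1 − rank ∂_2 = (27 − 8) − 17 = 2, and the invariant factors of ∂_2 are all 1, so H_1 = Z^2.
  H_2: rank ker ∂_2 − rank ∂_3 = (18 − 17) − 0 = 1, and there is no ∂_3, so H_2 = Z.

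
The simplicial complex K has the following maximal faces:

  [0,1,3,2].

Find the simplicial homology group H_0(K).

H_0 = Z.

Fix the vertex order 0 < 1 < 2 < 3 and write every simplex with vertices in increasing order. Then dim K = 3 and the simplices of K are:

  0-simplices (4): [0], [1], [2], [3]
  1-simplices (6): [0,1], [0,2], [0,3], [1,2], [1,3], [2,3]
  2-simplices (4): [0,1,2], [0,1,3], [0,2,3], [1,2,3]
  3-simplices (1): [0,1,2,3]

giving chain groups C_0 ≅ Z^4, C_1 ≅ Z^6, C_2 ≅ Z^4, C_3 ≅ Z^1.

Boundary ∂_1: C_1 → C_0 sends each edge [p,q] (with p < q) to q − p. For instance
  ∂[0,3] = [3] − [0].
This gives a 4×6 integer matrix of rank 3; reducing to Smith normal form yields diagonal entries (1,1,1).

Boundary ∂_2: C_2 → C_1 sends each 2-simplex [p,q,r] to [q,r] − [p,r] + [p,q]. For instance
  ∂[0,2,3] = [2,3] − [0,3] + [0,2],
  ∂[1,2,3] = [2,3] − [1,3] + [1,2].
The 6×4 boundary matrix has rank 3 and Smith normal form diag(1,1,1).

Boundary ∂_3: C_3 → C_2 sends each 3-simplex σ to the alternating sum Σ_i (−1)^i (σ with its i-th vertex removed). For instance
  ∂[0,1,2,3] = [1,2,3] − [0,2,3] + [0,1,3] − [0,1,2].
The 4×1 boundary matrix has rank 1 and Smith normal form diag(1).

Now H_k = ker ∂_k / im ∂_{k+1}, so:

  H_0: rank C_0 − rank ∂_1 = 4 − 3 = 1, and the invariant factors of ∂_1 are all 1, so H_0 = Z.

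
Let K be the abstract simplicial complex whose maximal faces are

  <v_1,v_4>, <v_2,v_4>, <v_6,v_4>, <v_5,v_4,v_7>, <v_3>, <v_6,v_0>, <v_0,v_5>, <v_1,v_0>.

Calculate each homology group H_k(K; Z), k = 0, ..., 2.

H_0 = Z^2,  H_1 = Z^2,  H_2 = 0.

Take the total order v_0 < v_1 < v_2 < v_3 < v_4 < v_5 < v_6 < v_7 on the vertex set. Then K (dimension 2) consists of the simplices:

  0-simplices (8): [v_0], [v_1], [v_2], [v_3], [v_4], [v_5], [v_6], [v_7]
  1-simplices (9): [v_0,v_1], [v_0,v_5], [v_0,v_6], [v_1,v_4], [v_2,v_4], [v_4,v_5], [v_4,v_6], [v_4,v_7], [v_5,v_7]
  2-simplices (1): [v_4,v_5,v_7]

Hence C_0 ≅ Z^8, C_1 ≅ Z^9, C_2 ≅ Z^1.

∂_1: C_1 → C_0 maps an edge to its endpoints' difference, ∂[p,q] = q − p.
The 8×9 boundary matrix has rank 6 and Smith normal form diag(1,1,1,1,1,1).

Boundary ∂_2: C_2 → C_1 acts by ∂[p,q,r] = [q,r] − [p,r] + [p,q]. For instance
  ∂[v_4,v_5,v_7] = [v_5,v_7] − [v_4,v_7] + [v_4,v_5].
The 9×1 boundary matrix has rank 1 and Smith normal form diag(1).

Reading off H_k = ker ∂_k / im ∂_{k+1}:

  H_0: rank C_0 − rank ∂_1 = 8 − 6 = 2, and the invariant factors of ∂_1 are all 1, so H_0 ≅ Z^2.
  H_1: rank ker ∂_1 − rank ∂_2 = (9 − 6) − 1 = 2, and the invariant factors of ∂_2 are all 1, so H_1 ≅ Z^2.
  H_2: rank ker ∂_2 − rank ∂_3 = (1 − 1) − 0 = 0, and there is no ∂_3, so H_2 ≅ 0.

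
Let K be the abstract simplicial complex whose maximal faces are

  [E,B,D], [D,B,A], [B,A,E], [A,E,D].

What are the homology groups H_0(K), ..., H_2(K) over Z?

H_0 ≅ Z,  H_1 = 0,  H_2 ≅ Z.

Order the vertices as A < B < D < E. Listing each simplex with vertices in this order, K has dimension 2 with simplices:

  0-simplices (4): A, B, D, E
  1-simplices (6): AB, AD, AE, BD, BE, DE
  2-simplices (4): ABD, ABE, ADE, BDE

Hence C_0 ≅ Z^4, C_1 ≅ Z^6, C_2 ≅ Z^4.

Boundary ∂_1: C_1 → C_0 is given by ∂[p,q] = [q] − [p]. For instance
  ∂AE = E − A.
The resulting 4×6 matrix has rank 3, and its Smith normal form has invariant factors (1,1,1).

∂_2: C_2 → C_1 acts by ∂[p,q,r] = [q,r] − [p,r] + [p,q]. For instance
  ∂BDE = DE − BE + BD,
  ∂ABE = BE − AE + AB.
As a 6×4 matrix over Z this has rank 3, with invariant factors (1,1,1).

From H_k ≅ ker(∂_k) / im(∂_{k+1}) we obtain:

  H_0: rank C_0 − rank ∂_1 = 4 − 3 = 1, and the invariant factors of ∂_1 are all 1, so H_0 ≅ Z.
  H_1: rank ker ∂_1 − rank ∂_2 = (6 − 3) − 3 = 0, and the invariant factors of ∂_2 are all 1, so H_1 ≅ 0.
  H_2: rank ker ∂_2 − rank ∂_3 = (4 − 3) − 0 = 1, and there is no ∂_3, so H_2 ≅ Z.

As a check, the Euler characteristic is 4 − 6 + 4 = 2, which agrees with 1 − 0 + 1 = 2.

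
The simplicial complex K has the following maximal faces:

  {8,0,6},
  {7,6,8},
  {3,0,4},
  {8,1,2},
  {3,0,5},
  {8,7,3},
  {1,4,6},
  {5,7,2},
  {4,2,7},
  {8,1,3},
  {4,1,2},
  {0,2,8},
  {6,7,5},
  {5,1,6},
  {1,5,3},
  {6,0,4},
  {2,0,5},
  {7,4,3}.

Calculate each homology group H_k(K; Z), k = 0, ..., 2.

Order the vertices as 0 < 1 < 2 < 3 < 4 < 5 < 6 < 7 < 8. Listing each simplex with vertices in this order, K has dimension 2 with simplices:

  0-simplices (9): [0], [1], [2], [3], [4], [5], [6], [7], [8]
  1-simplices (27): (27 of them)
  2-simplices (18): [0,2,5], [0,2,8], [0,3,4], [0,3,5], [0,4,6], [0,6,8], [1,2,4], [1,2,8], [1,3,5], [1,3,8], [1,4,6], [1,5,6], [2,4,7], [2,5,7], [3,4,7], [3,7,8], [5,6,7], [6,7,8]

giving chain groups C_0 ≅ Z^9, C_1 ≅ Z^27, C_2 ≅ Z^18.

∂_1: C_1 → C_0 sends each edge [p,q] (with p < q) to q − p. For instance
  ∂[3,8] = [8] − [3].
The 9×27 boundary matrix has rank 8 and Smith normal form diag(1,1,1,1,1,1,1,1).

Boundary ∂_2: C_2 → C_1 acts by ∂[p,q,r] = [q,r] − [p,r] + [p,q]. For instance
  ∂[5,6,7] = [6,7] − [5,7] + [5,6],
  ∂[0,2,5] = [2,5] − [0,5] + [0,2].
The 27×18 boundary matrix has rank 17 and Smith normal form diag(1,1,1,1,1,1,1,1,1,1,1,1,1,1,1,1,1).

Now H_k = ker ∂_k / im ∂_{k+1}, so:

  H_0: rank C_0 − rank ∂_1 = 9 − 8 = 1, and the invariant factors of ∂_1 are all 1, so H_0 ≅ Z.
  H_1: rank ker ∂_1 − rank ∂_2 = (27 − 8) − 17 = 2, and the invariant factors of ∂_2 are all 1, so H_1 ≅ Z^2.
  H_2: rank ker ∂_2 − rank ∂_3 = (18 − 17) − 0 = 1, and there is no ∂_3, so H_2 ≅ Z.

H_0 = Z,  H_1 = Z^2,  H_2 = Z.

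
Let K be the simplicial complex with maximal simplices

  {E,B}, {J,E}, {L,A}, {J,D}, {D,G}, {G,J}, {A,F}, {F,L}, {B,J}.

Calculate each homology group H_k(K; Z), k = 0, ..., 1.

Order the vertices as A < B < D < E < F < G < J < L. Listing each simplex with vertices in this order, K has dimension 1 with simplices:

  0-simplices (8): A, B, D, E, F, G, J, L
  1-simplices (9): AF, AL, BE, BJ, DG, DJ, EJ, FL, GJ

so the chain groups are C_0 ≅ Z^8, C_1 ≅ Z^9.

∂_1: C_1 → C_0 maps an edge to its endpoints' difference, ∂[p,q] = q − p. For instance
  ∂BE = E − B.
As a 8×9 matrix over Z this has rank 6, with invariant factors (1,1,1,1,1,1).

Computing H_k = (kernel of ∂_k) / (image of ∂_{k+1}):

  H_0: rank C_0 − rank ∂_1 = 8 − 6 = 2, and the invariant factors of ∂_1 are all 1, so H_0 = Z^2.
  H_1: rank ker ∂_1 − rank ∂_2 = (9 − 6) − 0 = 3, and there is no ∂_2, so H_1 = Z^3.

H_0 ≅ Z^2,  H_1 ≅ Z^3.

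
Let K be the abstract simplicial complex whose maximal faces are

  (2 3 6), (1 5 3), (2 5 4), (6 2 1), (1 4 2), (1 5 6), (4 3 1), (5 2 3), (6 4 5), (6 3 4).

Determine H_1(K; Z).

H_1 = Z/2.

Fix the vertex order 1 < 2 < 3 < 4 < 5 < 6 and write every simplex with vertices in increasing order. Then dim K = 2 and the simplices of K are:

  0-simplices (6): [1], [2], [3], [4], [5], [6]
  1-simplices (15): [1,2], [1,3], [1,4], [1,5], [1,6], [2,3], [2,4], [2,5], [2,6], [3,4], [3,5], [3,6], [4,5], [4,6], [5,6]
  2-simplices (10): [1,2,4], [1,2,6], [1,3,4], [1,3,5], [1,5,6], [2,3,5], [2,3,6], [2,4,5], [3,4,6], [4,5,6]

so the chain groups are C_0 ≅ Z^6, C_1 ≅ Z^15, C_2 ≅ Z^10.

The boundary map ∂_1: C_1 → C_0 maps an edge to its endpoints' difference, ∂[p,q] = q − p.
The resulting 6×15 matrix has rank 5, and its Smith normal form has invariant factors (1,1,1,1,1).

The boundary map ∂_2: C_2 → C_1 acts by ∂[p,q,r] = [q,r] − [p,r] + [p,q]. For instance
  ∂[3,4,6] = [4,6] − [3,6] + [3,4],
  ∂[1,5,6] = [5,6] − [1,6] + [1,5].
The resulting 15×10 matrix has rank 10, and its Smith normal form has invariant factors (1,1,1,1,1,1,1,1,1,2).

Now H_k = ker ∂_k / im ∂_{k+1}, so:

  H_1: rank ker ∂_1 − rank ∂_2 = (15 − 5) − 10 = 0, and ∂_2 has invariant factor 2 > 1, so H_1 = Z/2.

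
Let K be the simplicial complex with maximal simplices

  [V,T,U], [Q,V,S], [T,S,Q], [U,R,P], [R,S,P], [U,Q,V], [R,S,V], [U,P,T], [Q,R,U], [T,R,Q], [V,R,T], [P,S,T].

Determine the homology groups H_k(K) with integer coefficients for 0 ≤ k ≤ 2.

We work with the vertex ordering P < Q < R < S < T < U < V. The simplices of K, each written with vertices in increasing order, are:

  0-simplices (7): P, Q, R, S, T, U, V
  1-simplices (18): PR, PS, PT, PU, QR, QS, QT, QU, QV, RS, RT, RU, RV, ST, SV, TU, TV, UV
  2-simplices (12): PRS, PRU, PST, PTU, QRT, QRU, QST, QSV, QUV, RSV, RTV, TUV

Hence C_0 ≅ Z^7, C_1 ≅ Z^18, C_2 ≅ Z^12.

Boundary ∂_1: C_1 → C_0 maps an edge to its endpoints' difference, ∂[p,q] = q − p. For instance
  ∂PR = R − P.
As a 7×18 matrix over Z this has rank 6, with invariant factors (1,1,1,1,1,1).

The boundary map ∂_2: C_2 → C_1 sends each 2-simplex [p,q,r] to [q,r] − [p,r] + [p,q]. For instance
  ∂QUV = UV − QV + QU,
  ∂QST = ST − QT + QS.
This gives a 18×12 integer matrix of rank 12; reducing to Smith normal form yields diagonal entries (1,1,1,1,1,1,1,1,1,1,1,2).

From H_k ≅ ker(∂_k) / im(∂_{k+1}) we obtain:

  H_0: rank C_0 − rank ∂_1 = 7 − 6 = 1, and the invariant factors of ∂_1 are all 1, so H_0 = Z.
  H_1: rank ker ∂_1 − rank ∂_2 = (18 − 6) − 12 = 0, and ∂_2 has invariant factor 2 > 1, so H_1 = Z/2.
  H_2: rank ker ∂_2 − rank ∂_3 = (12 − 12) − 0 = 0, and there is no ∂_3, so H_2 = 0.

H_0 = Z,  H_1 = Z/2,  H_2 = 0.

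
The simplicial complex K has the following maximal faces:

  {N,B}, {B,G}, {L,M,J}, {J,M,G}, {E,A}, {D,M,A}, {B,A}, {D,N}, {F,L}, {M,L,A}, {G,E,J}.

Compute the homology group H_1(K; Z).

Take the total order A < B < D < E < F < G < J < L < M < N on the vertex set. Then K (dimension 2) consists of the simplices:

  0-simplices (10): A, B, D, E, F, G, J, L, M, N
  1-simplices (17): AB, AD, AE, AL, AM, BG, BN, DM, DN, EG, EJ, FL, GJ, GM, JL, JM, LM
  2-simplices (5): ADM, ALM, EGJ, GJM, JLM

Hence C_0 ≅ Z^10, C_1 ≅ Z^17, C_2 ≅ Z^5.

∂_1: C_1 → C_0 is given by ∂[p,q] = [q] − [p].
The resulting 10×17 matrix has rank 9, and its Smith normal form has invariant factors (1,1,1,1,1,1,1,1,1).

The boundary map ∂_2: C_2 → C_1 acts by ∂[p,q,r] = [q,r] − [p,r] + [p,q]. For instance
  ∂EGJ = GJ − EJ + EG,
  ∂JLM = LM − JM + JL.
As a 17×5 matrix over Z this has rank 5, with invariant factors (1,1,1,1,1).

Reading off H_k = ker ∂_k / im ∂_{k+1}:

  H_1: rank ker ∂_1 − rank ∂_2 = (17 − 9) − 5 = 3, and the invariant factors of ∂_2 are all 1, so H_1 ≅ Z^3.

H_1 ≅ Z^3.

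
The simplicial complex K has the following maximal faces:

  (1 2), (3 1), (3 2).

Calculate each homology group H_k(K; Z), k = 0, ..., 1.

H_0 = Z,  H_1 = Z.

We work with the vertex ordering 1 < 2 < 3. The simplices of K, each written with vertices in increasing order, are:

  0-simplices (3): [1], [2], [3]
  1-simplices (3): [1,2], [1,3], [2,3]

so the chain groups are C_0 ≅ Z^3, C_1 ≅ Z^3.

The boundary map ∂_1: C_1 → C_0 sends each edge [p,q] (with p < q) to q − p.
The 3×3 boundary matrix has rank 2 and Smith normal form diag(1,1).

Now H_k = ker ∂_k / im ∂_{k+1}, so:

  H_0: rank C_0 − rank ∂_1 = 3 − 2 = 1, and the invariant factors of ∂_1 are all 1, so H_0 ≅ Z.
  H_1: rank ker ∂_1 − rank ∂_2 = (3 − 2) − 0 = 1, and there is no ∂_2, so H_1 ≅ Z.

As a check, the Euler characteristic is 3 − 3 = 0, which agrees with 1 − 1 = 0.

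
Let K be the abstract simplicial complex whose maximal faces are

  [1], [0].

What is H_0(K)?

We work with the vertex ordering 0 < 1. The simplices of K, each written with vertices in increasing order, are:

  0-simplices (2): [0], [1]

giving chain groups C_0 ≅ Z^2.

From H_k ≅ ker(∂_k) / im(∂_{k+1}) we obtain:

  H_0: rank C_0 − rank ∂_1 = 2 − 0 = 2, and there is no ∂_1, so H_0 = Z^2.

H_0 = Z^2.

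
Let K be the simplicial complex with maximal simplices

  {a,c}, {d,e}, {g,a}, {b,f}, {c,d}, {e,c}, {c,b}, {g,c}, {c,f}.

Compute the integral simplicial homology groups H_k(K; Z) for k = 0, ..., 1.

H_0 = Z,  H_1 = Z^3.

We work with the vertex ordering a < b < c < d < e < f < g. The simplices of K, each written with vertices in increasing order, are:

  0-simplices (7): a, b, c, d, e, f, g
  1-simplices (9): ac, ag, bc, bf, cd, ce, cf, cg, de

giving chain groups C_0 ≅ Z^7, C_1 ≅ Z^9.

∂_1: C_1 → C_0 sends each edge [p,q] (with p < q) to q − p. For instance
  ∂cd = d − c.
This gives a 7×9 integer matrix of rank 6; reducing to Smith normal form yields diagonal entries (1,1,1,1,1,1).

Now H_k = ker ∂_k / im ∂_{k+1}, so:

  H_0: rank C_0 − rank ∂_1 = 7 − 6 = 1, and the invariant factors of ∂_1 are all 1, so H_0 ≅ Z.
  H_1: rank ker ∂_1 − rank ∂_2 = (9 − 6) − 0 = 3, and there is no ∂_2, so H_1 ≅ Z^3.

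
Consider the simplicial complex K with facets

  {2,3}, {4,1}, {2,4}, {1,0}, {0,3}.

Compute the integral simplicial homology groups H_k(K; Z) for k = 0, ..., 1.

We work with the vertex ordering 0 < 1 < 2 < 3 < 4. The simplices of K, each written with vertices in increasing order, are:

  0-simplices (5): [0], [1], [2], [3], [4]
  1-simplices (5): [0,1], [0,3], [1,4], [2,3], [2,4]

Hence C_0 ≅ Z^5, C_1 ≅ Z^5.

Boundary ∂_1: C_1 → C_0 sends each edge [p,q] (with p < q) to q − p. For instance
  ∂[1,4] = [4] − [1].
The resulting 5×5 matrix has rank 4, and its Smith normal form has invariant factors (1,1,1,1).

Computing H_k = (kernel of ∂_k) / (image of ∂_{k+1}):

  H_0: rank C_0 − rank ∂_1 = 5 − 4 = 1, and the invariant factors of ∂_1 are all 1, so H_0 ≅ Z.
  H_1: rank ker ∂_1 − rank ∂_2 = (5 − 4) − 0 = 1, and there is no ∂_2, so H_1 ≅ Z.

H_0 ≅ Z,  H_1 ≅ Z.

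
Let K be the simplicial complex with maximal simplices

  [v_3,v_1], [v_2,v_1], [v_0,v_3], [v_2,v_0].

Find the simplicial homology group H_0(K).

K has 4 vertices, 4 edges.
rank ∂_0 = 0, rank ∂_1 = 3 ⇒ b_0 = 4 − 0 − 3 = 1; all invariant factors of ∂_1 are 1 so no torsion. So H_0 = Z.

H_0 = Z.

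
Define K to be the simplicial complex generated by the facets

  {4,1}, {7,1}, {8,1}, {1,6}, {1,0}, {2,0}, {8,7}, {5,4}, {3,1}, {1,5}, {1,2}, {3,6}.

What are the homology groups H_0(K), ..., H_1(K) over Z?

Fix the vertex order 0 < 1 < 2 < 3 < 4 < 5 < 6 < 7 < 8 and write every simplex with vertices in increasing order. Then dim K = 1 and the simplices of K are:

  0-simplices (9): [0], [1], [2], [3], [4], [5], [6], [7], [8]
  1-simplices (12): [0,1], [0,2], [1,2], [1,3], [1,4], [1,5], [1,6], [1,7], [1,8], [3,6], [4,5], [7,8]

so the chain groups are C_0 ≅ Z^9, C_1 ≅ Z^12.

∂_1: C_1 → C_0 sends each edge [p,q] (with p < q) to q − p.
This gives a 9×12 integer matrix of rank 8; reducing to Smith normal form yields diagonal entries (1,1,1,1,1,1,1,1).

Reading off H_k = ker ∂_k / im ∂_{k+1}:

  H_0: rank C_0 − rank ∂_1 = 9 − 8 = 1, and the invariant factors of ∂_1 are all 1, so H_0 = Z.
  H_1: rank ker ∂_1 − rank ∂_2 = (12 − 8) − 0 = 4, and there is no ∂_2, so H_1 = Z^4.

(K is a triangulation of a wedge of 4 circles.)

H_0 = Z,  H_1 = Z^4.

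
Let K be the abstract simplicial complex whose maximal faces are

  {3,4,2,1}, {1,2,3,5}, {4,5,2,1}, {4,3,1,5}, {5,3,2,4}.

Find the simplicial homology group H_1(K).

Fix the vertex order 1 < 2 < 3 < 4 < 5 and write every simplex with vertices in increasing order. Then dim K = 3 and the simplices of K are:

  0-simplices (5): [1], [2], [3], [4], [5]
  1-simplices (10): [1,2], [1,3], [1,4], [1,5], [2,3], [2,4], [2,5], [3,4], [3,5], [4,5]
  2-simplices (10): [1,2,3], [1,2,4], [1,2,5], [1,3,4], [1,3,5], [1,4,5], [2,3,4], [2,3,5], [2,4,5], [3,4,5]
  3-simplices (5): [1,2,3,4], [1,2,3,5], [1,2,4,5], [1,3,4,5], [2,3,4,5]

so the chain groups are C_0 ≅ Z^5, C_1 ≅ Z^10, C_2 ≅ Z^10, C_3 ≅ Z^5.

Boundary ∂_1: C_1 → C_0 sends each edge [p,q] (with p < q) to q − p.
The resulting 5×10 matrix has rank 4, and its Smith normal form has invariant factors (1,1,1,1).

The boundary map ∂_2: C_2 → C_1 sends each 2-simplex [p,q,r] to [q,r] − [p,r] + [p,q]. For instance
  ∂[1,3,5] = [3,5] − [1,5] + [1,3],
  ∂[2,3,5] = [3,5] − [2,5] + [2,3].
The 10×10 boundary matrix has rank 6 and Smith normal form diag(1,1,1,1,1,1).

Boundary ∂_3: C_3 → C_2 sends each 3-simplex σ to the alternating sum Σ_i (−1)^i (σ with its i-th vertex removed). For instance
  ∂[1,2,4,5] = [2,4,5] − [1,4,5] + [1,2,5] − [1,2,4],
  ∂[1,3,4,5] = [3,4,5] − [1,4,5] + [1,3,5] − [1,3,4].
This gives a 10×5 integer matrix of rank 4; reducing to Smith normal form yields diagonal entries (1,1,1,1).

Now H_k = ker ∂_k / im ∂_{k+1}, so:

  H_1: rank ker ∂_1 − rank ∂_2 = (10 − 4) − 6 = 0, and the invariant factors of ∂_2 are all 1, so H_1 ≅ 0.

H_1 ≅ 0.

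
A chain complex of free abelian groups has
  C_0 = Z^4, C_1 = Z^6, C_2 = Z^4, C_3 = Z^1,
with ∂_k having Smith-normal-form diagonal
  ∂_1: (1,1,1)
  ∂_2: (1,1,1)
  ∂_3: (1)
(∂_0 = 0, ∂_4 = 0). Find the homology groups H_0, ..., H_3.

H_0: b_0 = 4 − 0 − 3 = 1; torsion from ∂_1 factors > 1: none. So H_0 = Z.
H_1: b_1 = 6 − 3 − 3 = 0; torsion from ∂_2 factors > 1: none. So H_1 = 0.
H_2: b_2 = 4 − 3 − 1 = 0; torsion from ∂_3 factors > 1: none. So H_2 = 0.
H_3: b_3 = 1 − 1 − 0 = 0; torsion from ∂_4 factors > 1: none. So H_3 = 0.

H_0 = Z,  H_1 = 0,  H_2 = 0,  H_3 = 0.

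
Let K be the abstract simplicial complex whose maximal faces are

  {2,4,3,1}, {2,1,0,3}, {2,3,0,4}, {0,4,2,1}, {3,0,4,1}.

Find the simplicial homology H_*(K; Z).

H_0 ≅ Z,  H_1 = 0,  H_2 = 0,  H_3 ≅ Z.

Order the vertices as 0 < 1 < 2 < 3 < 4. Listing each simplex with vertices in this order, K has dimension 3 with simplices:

  0-simplices (5): [0], [1], [2], [3], [4]
  1-simplices (10): [0,1], [0,2], [0,3], [0,4], [1,2], [1,3], [1,4], [2,3], [2,4], [3,4]
  2-simplices (10): [0,1,2], [0,1,3], [0,1,4], [0,2,3], [0,2,4], [0,3,4], [1,2,3], [1,2,4], [1,3,4], [2,3,4]
  3-simplices (5): [0,1,2,3], [0,1,2,4], [0,1,3,4], [0,2,3,4], [1,2,3,4]

giving chain groups C_0 ≅ Z^5, C_1 ≅ Z^10, C_2 ≅ Z^10, C_3 ≅ Z^5.

The boundary map ∂_1: C_1 → C_0 maps an edge to its endpoints' difference, ∂[p,q] = q − p. For instance
  ∂[2,3] = [3] − [2].
As a 5×10 matrix over Z this has rank 4, with invariant factors (1,1,1,1).

Boundary ∂_2: C_2 → C_1 maps a triangle to the signed sum of its edges. For instance
  ∂[1,3,4] = [3,4] − [1,4] + [1,3],
  ∂[2,3,4] = [3,4] − [2,4] + [2,3].
The 10×10 boundary matrix has rank 6 and Smith normal form diag(1,1,1,1,1,1).

∂_3: C_3 → C_2 sends each 3-simplex σ to the alternating sum Σ_i (−1)^i (σ with its i-th vertex removed). For instance
  ∂[0,1,3,4] = [1,3,4] − [0,3,4] + [0,1,4] − [0,1,3],
  ∂[0,1,2,3] = [1,2,3] − [0,2,3] + [0,1,3] − [0,1,2].
As a 10×5 matrix over Z this has rank 4, with invariant factors (1,1,1,1).

Now H_k = ker ∂_k / im ∂_{k+1}, so:

  H_0: rank C_0 − rank ∂_1 = 5 − 4 = 1, and the invariant factors of ∂_1 are all 1, so H_0 ≅ Z.
  H_1: rank ker ∂_1 − rank ∂_2 = (10 − 4) − 6 = 0, and the invariant factors of ∂_2 are all 1, so H_1 ≅ 0.
  H_2: rank ker ∂_2 − rank ∂_3 = (10 − 6) − 4 = 0, and the invariant factors of ∂_3 are all 1, so H_2 ≅ 0.
  H_3: rank ker ∂_3 − rank ∂_4 = (5 − 4) − 0 = 1, and there is no ∂_4, so H_3 ≅ Z.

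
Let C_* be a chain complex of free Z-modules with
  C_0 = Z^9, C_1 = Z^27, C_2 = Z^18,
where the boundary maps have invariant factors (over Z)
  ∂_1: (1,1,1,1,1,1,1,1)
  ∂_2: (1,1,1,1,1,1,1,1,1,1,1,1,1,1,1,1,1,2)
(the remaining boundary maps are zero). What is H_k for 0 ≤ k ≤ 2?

H_0: b_0 = 9 − 0 − 8 = 1; torsion from ∂_1 factors > 1: none. So H_0 = Z.
H_1: b_1 = 27 − 8 − 18 = 1; torsion from ∂_2 factors > 1: [2]. So H_1 = Z ⊕ Z_2.
H_2: b_2 = 18 − 18 − 0 = 0; torsion from ∂_3 factors > 1: none. So H_2 = 0.

H_0 = Z,  H_1 = Z ⊕ Z_2,  H_2 = 0.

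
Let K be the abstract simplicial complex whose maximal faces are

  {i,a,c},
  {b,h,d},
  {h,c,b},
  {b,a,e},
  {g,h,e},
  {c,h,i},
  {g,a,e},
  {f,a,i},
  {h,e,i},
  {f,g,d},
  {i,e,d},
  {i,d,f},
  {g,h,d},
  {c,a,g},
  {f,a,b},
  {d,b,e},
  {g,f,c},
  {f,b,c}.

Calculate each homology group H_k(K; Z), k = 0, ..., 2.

H_0 ≅ Z,  H_1 ≅ Z ⊕ Z/2,  H_2 = 0.

Order the vertices as a < b < c < d < e < f < g < h < i. Listing each simplex with vertices in this order, K has dimension 2 with simplices:

  0-simplices (9): a, b, c, d, e, f, g, h, i
  1-simplices (27): ab, ac, ae, af, ag, ai, bc, bd, be, bf, bh, cf, cg, ch, ci, de, df, dg, dh, di, eg, eh, ei, fg, fi, gh, hi
  2-simplices (18): abe, abf, acg, aci, aeg, afi, bcf, bch, bde, bdh, cfg, chi, dei, dfg, dfi, dgh, egh, ehi

giving chain groups C_0 ≅ Z^9, C_1 ≅ Z^27, C_2 ≅ Z^18.

∂_1: C_1 → C_0 sends each edge [p,q] (with p < q) to q − p. For instance
  ∂bf = f − b.
This gives a 9×27 integer matrix of rank 8; reducing to Smith normal form yields diagonal entries (1,1,1,1,1,1,1,1).

∂_2: C_2 → C_1 maps a triangle to the signed sum of its edges. For instance
  ∂dei = ei − di + de,
  ∂abe = be − ae + ab.
The resulting 27×18 matrix has rank 18, and its Smith normal form has invariant factors (1,1,1,1,1,1,1,1,1,1,1,1,1,1,1,1,1,2).

Computing H_k = (kernel of ∂_k) / (image of ∂_{k+1}):

  H_0: rank C_0 − rank ∂_1 = 9 − 8 = 1, and the invariant factors of ∂_1 are all 1, so H_0 ≅ Z.
  H_1: rank ker ∂_1 − rank ∂_2 = (27 − 8) − 18 = 1, and ∂_2 has invariant factor 2 > 1, so H_1 ≅ Z ⊕ Z/2.
  H_2: rank ker ∂_2 − rank ∂_3 = (18 − 18) − 0 = 0, and there is no ∂_3, so H_2 ≅ 0.

As a check, the Euler characteristic is 9 − 27 + 18 = 0, which agrees with 1 − 1 + 0 = 0.
(K is a triangulation of the Klein bottle.)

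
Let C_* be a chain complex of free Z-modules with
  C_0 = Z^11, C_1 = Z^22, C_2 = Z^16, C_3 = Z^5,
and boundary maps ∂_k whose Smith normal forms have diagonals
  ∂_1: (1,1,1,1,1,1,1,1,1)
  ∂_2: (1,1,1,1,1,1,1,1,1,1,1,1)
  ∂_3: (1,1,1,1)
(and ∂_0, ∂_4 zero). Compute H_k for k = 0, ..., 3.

H_0 ≅ Z^2,  H_1 ≅ Z,  H_2 = 0,  H_3 ≅ Z.

H_0: b_0 = 11 − 0 − 9 = 2; torsion from ∂_1 factors > 1: none. So H_0 ≅ Z^2.
H_1: b_1 = 22 − 9 − 12 = 1; torsion from ∂_2 factors > 1: none. So H_1 ≅ Z.
H_2: b_2 = 16 − 12 − 4 = 0; torsion from ∂_3 factors > 1: none. So H_2 ≅ 0.
H_3: b_3 = 5 − 4 − 0 = 1; torsion from ∂_4 factors > 1: none. So H_3 ≅ Z.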